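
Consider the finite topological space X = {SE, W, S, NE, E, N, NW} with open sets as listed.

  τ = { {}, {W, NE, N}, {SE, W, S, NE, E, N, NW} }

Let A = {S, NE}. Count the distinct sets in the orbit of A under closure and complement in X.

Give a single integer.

cl via duality: int({SE, W, E, N, NW}) = {}, so X∖{} = {SE, W, S, NE, E, N, NW}
Write k for closure, c for complement:
  1. A     = {S, NE}
  2. kA    = {SE, W, S, NE, E, N, NW}
  3. cA    = {SE, W, E, N, NW}
  4. ckA   = {}
applying k or c yields no new set

4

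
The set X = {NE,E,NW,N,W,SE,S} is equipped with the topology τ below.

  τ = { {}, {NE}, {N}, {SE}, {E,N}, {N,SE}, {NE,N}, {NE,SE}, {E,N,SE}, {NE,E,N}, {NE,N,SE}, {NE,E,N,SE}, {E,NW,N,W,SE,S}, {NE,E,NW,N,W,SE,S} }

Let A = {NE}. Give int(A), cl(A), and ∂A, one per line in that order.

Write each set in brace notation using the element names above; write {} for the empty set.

U open, U⊆A: {}, {NE}. int(A) = ⋃ = {NE}
X∖A={E,NW,N,W,SE,S}, int(X∖A)={E,NW,N,W,SE,S}, hence cl(A)={NE}
∂A: remove int from cl → {}

int(A) = {NE}
cl(A)  = {NE}
∂A     = {}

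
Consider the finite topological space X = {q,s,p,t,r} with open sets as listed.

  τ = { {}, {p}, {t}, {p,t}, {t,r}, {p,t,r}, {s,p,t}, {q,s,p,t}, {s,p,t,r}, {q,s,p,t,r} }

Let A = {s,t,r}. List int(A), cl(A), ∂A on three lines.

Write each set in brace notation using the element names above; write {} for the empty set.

interior: largest open inside A is {t,r} (from {}, {t}, {t,r})
cl via duality: int({q,p}) = {p}, so X∖{p} = {q,s,t,r}
cl∖int = {q,s}

int(A) = {t,r}
cl(A)  = {q,s,t,r}
∂A     = {q,s}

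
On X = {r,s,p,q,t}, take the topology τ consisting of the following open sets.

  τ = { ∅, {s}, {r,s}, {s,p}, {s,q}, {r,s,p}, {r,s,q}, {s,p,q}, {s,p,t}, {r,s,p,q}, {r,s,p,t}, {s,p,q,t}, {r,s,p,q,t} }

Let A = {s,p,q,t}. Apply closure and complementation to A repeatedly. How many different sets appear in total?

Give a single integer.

4

closure: X∖int(X∖A) = X∖∅ = {r,s,p,q,t}
Let k=closure and c=complement:
  1. A     = {s,p,q,t}
  2. kA    = {r,s,p,q,t}
  3. cA    = {r}
  4. ckA   = ∅
— saturated at 4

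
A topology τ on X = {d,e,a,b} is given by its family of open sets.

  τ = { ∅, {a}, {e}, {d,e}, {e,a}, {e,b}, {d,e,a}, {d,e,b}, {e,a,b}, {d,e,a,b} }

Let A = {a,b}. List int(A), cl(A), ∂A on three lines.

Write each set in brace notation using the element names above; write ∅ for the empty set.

U open, U⊆A: ∅, {a}. int(A) = ⋃ = {a}
X∖A={d,e}, int(X∖A)={d,e}, hence cl(A)={a,b}
∂A: remove int from cl → {b}

int(A) = {a}
cl(A)  = {a,b}
∂A     = {b}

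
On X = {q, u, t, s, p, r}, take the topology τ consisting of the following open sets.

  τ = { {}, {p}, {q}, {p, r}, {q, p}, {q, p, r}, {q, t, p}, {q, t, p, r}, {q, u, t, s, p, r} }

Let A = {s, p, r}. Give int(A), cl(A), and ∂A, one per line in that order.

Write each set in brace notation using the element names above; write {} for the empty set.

int(A) = {p, r}
cl(A)  = {u, t, s, p, r}
∂A     = {u, t, s}

interior: largest open inside A is {p, r} (from {}, {p}, {p, r})
cl via duality: int({q, u, t}) = {q}, so X∖{q} = {u, t, s, p, r}
cl∖int = {u, t, s}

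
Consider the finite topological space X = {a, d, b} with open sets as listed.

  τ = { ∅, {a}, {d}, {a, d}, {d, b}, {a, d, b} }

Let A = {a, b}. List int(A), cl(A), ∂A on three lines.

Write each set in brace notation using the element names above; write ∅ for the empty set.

open subsets of A: ∅, {a}; so int(A) = {a}
closure: X∖int(X∖A) = X∖{d} = {a, b}
∂A = {a, b} minus {a} = {b}

int(A) = {a}
cl(A)  = {a, b}
∂A     = {b}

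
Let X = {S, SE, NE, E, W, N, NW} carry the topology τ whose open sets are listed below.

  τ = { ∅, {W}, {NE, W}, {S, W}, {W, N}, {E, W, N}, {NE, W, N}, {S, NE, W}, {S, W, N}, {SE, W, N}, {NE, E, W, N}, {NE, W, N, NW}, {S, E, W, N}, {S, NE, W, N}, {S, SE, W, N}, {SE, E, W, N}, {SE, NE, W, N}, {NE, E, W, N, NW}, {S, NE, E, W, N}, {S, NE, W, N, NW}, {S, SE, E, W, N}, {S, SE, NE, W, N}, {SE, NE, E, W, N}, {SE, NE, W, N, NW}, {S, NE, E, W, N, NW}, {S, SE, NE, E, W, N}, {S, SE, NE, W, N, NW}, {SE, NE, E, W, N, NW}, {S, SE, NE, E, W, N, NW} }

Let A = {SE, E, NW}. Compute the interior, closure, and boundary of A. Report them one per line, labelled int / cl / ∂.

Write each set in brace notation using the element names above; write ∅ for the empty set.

interior: largest open inside A is ∅ (from ∅)
cl via duality: int({S, NE, W, N}) = {S, NE, W, N}, so X∖{S, NE, W, N} = {SE, E, NW}
cl∖int = {SE, E, NW}

int(A) = ∅
cl(A)  = {SE, E, NW}
∂A     = {SE, E, NW}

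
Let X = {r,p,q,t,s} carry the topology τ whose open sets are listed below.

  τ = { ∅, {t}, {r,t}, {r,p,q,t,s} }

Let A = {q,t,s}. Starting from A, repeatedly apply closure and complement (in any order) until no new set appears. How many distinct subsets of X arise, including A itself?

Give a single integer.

6

complement {r,p}; its interior ∅; cl(A) = X∖∅ = {r,p,q,t,s}
With k = closure, c = complement:
  1. A     = {q,t,s}
  2. kA    = {r,p,q,t,s}
  3. cA    = {r,p}
  4. ckA   = ∅
  5. kcA   = {r,p,q,s}
  6. ckcA  = {t}
k, c of each give nothing new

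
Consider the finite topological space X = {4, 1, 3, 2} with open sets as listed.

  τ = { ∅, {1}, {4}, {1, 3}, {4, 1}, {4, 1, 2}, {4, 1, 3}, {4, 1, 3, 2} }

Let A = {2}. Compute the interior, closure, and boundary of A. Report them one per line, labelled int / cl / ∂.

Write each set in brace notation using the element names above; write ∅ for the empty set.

U open, U⊆A: ∅. int(A) = ⋃ = ∅
X∖A={4, 1, 3}, int(X∖A)={4, 1, 3}, hence cl(A)={2}
∂A: remove int from cl → {2}

int(A) = ∅
cl(A)  = {2}
∂A     = {2}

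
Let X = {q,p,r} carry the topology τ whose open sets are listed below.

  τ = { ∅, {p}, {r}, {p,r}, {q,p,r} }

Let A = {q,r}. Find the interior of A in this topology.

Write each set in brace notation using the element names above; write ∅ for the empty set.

{r}

U open, U⊆A: ∅, {r}. int(A) = ⋃ = {r}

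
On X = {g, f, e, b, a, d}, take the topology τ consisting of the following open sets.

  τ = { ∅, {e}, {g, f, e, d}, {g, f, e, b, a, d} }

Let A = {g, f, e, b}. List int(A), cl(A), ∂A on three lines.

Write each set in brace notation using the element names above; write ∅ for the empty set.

int(A) = {e}
cl(A)  = {g, f, e, b, a, d}
∂A     = {g, f, b, a, d}

open subsets of A: ∅, {e}; so int(A) = {e}
closure: X∖int(X∖A) = X∖∅ = {g, f, e, b, a, d}
∂A = {g, f, e, b, a, d} minus {e} = {g, f, b, a, d}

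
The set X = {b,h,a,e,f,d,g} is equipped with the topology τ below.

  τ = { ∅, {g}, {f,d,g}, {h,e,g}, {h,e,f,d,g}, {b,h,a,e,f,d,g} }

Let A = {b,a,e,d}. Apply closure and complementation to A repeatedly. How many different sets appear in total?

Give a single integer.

6

closure: X∖int(X∖A) = X∖{g} = {b,h,a,e,f,d}
Let k=closure and c=complement:
  1. A     = {b,a,e,d}
  2. kA    = {b,h,a,e,f,d}
  3. cA    = {h,f,g}
  4. ckA   = {g}
  5. kcA   = {b,h,a,e,f,d,g}
  6. ckcA  = ∅
— saturated at 6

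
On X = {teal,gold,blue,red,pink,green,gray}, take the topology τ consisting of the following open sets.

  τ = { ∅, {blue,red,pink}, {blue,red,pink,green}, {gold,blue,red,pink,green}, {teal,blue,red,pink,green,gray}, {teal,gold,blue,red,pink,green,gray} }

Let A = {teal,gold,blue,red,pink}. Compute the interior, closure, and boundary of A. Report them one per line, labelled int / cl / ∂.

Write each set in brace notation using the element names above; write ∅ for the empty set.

U open, U⊆A: ∅, {blue,red,pink}. int(A) = ⋃ = {blue,red,pink}
X∖A={green,gray}, int(X∖A)=∅, hence cl(A)={teal,gold,blue,red,pink,green,gray}
∂A: remove int from cl → {teal,gold,green,gray}

int(A) = {blue,red,pink}
cl(A)  = {teal,gold,blue,red,pink,green,gray}
∂A     = {teal,gold,green,gray}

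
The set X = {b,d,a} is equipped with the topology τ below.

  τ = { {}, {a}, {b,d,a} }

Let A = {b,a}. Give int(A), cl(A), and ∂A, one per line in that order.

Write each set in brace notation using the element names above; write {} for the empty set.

int(A) = {a}
cl(A)  = {b,d,a}
∂A     = {b,d}

U open, U⊆A: {}, {a}. int(A) = ⋃ = {a}
X∖A={d}, int(X∖A)={}, hence cl(A)={b,d,a}
∂A: remove int from cl → {b,d}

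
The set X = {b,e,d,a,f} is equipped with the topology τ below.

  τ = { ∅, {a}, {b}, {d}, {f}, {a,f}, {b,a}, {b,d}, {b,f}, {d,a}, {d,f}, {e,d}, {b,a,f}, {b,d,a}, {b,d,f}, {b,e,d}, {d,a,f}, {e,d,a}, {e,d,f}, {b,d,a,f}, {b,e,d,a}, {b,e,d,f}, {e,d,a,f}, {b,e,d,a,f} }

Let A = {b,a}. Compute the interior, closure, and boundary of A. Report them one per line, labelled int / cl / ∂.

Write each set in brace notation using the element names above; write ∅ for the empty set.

opens ⊆ A: ∅, {b}, {a}, {b,a}; union → int = {b,a}
complement {e,d,f}; its interior {e,d,f}; cl(A) = X∖{e,d,f} = {b,a}
boundary = {b,a} ∖ {b,a} = ∅

int(A) = {b,a}
cl(A)  = {b,a}
∂A     = ∅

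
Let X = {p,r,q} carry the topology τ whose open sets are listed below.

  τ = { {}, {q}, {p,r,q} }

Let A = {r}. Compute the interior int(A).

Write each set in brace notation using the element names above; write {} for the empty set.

{}

open subsets of A: {}; so int(A) = {}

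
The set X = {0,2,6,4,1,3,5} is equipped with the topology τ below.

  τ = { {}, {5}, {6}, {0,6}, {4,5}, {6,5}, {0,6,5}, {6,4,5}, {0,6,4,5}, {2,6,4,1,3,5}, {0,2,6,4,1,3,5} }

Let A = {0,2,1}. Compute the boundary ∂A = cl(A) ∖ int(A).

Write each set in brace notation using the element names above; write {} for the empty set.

opens ⊆ A: {}; union → int = {}
complement {6,4,3,5}; its interior {6,4,5}; cl(A) = X∖{6,4,5} = {0,2,1,3}
boundary = {0,2,1,3} ∖ {} = {0,2,1,3}

{0,2,1,3}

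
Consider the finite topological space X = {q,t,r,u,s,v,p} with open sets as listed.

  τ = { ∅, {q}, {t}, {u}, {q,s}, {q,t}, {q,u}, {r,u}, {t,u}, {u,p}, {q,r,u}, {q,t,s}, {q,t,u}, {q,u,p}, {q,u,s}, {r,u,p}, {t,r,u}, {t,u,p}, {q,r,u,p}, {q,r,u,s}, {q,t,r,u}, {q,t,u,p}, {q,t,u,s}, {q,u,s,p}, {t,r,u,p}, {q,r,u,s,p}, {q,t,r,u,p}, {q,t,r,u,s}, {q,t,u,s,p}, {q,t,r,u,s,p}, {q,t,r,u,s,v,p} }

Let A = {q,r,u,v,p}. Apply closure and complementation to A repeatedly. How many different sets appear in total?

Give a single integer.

8

X∖A={t,s}, int(X∖A)={t}, hence cl(A)={q,r,u,s,v,p}
Orbit (k=closure, c=complement):
  1. A     = {q,r,u,v,p}
  2. kA    = {q,r,u,s,v,p}
  3. cA    = {t,s}
  4. ckA   = {t}
  5. kcA   = {t,s,v}
  6. kckA  = {t,v}
  7. ckcA  = {q,r,u,p}
  8. ckckA = {q,r,u,s,p}
(closed under both — stop)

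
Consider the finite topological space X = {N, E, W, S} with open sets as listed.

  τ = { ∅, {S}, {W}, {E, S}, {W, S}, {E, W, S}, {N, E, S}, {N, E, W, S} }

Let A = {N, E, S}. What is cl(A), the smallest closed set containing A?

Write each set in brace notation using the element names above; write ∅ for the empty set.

complement {W}; its interior {W}; cl(A) = X∖{W} = {N, E, S}

{N, E, S}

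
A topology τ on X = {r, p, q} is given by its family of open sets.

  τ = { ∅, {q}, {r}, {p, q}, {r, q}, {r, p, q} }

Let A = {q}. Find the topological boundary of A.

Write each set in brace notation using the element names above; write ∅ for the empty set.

interior: largest open inside A is {q} (from ∅, {q})
cl via duality: int({r, p}) = {r}, so X∖{r} = {p, q}
cl∖int = {p}

{p}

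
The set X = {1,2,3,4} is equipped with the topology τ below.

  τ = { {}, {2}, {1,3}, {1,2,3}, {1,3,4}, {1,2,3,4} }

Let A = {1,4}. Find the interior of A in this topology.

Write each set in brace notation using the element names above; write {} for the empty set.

{}

opens ⊆ A: {}; union → int = {}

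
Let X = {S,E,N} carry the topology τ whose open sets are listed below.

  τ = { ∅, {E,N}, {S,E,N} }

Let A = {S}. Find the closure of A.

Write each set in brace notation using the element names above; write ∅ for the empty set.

complement {E,N}; its interior {E,N}; cl(A) = X∖{E,N} = {S}

{S}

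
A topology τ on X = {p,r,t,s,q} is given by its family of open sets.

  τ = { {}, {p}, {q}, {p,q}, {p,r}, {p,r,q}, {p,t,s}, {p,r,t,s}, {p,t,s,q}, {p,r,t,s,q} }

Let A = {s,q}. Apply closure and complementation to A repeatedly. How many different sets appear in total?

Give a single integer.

complement {p,r,t}; its interior {p,r}; cl(A) = X∖{p,r} = {t,s,q}
With k = closure, c = complement:
  1. A     = {s,q}
  2. kA    = {t,s,q}
  3. cA    = {p,r,t}
  4. ckA   = {p,r}
  5. kcA   = {p,r,t,s}
  6. ckcA  = {q}
k, c of each give nothing new

6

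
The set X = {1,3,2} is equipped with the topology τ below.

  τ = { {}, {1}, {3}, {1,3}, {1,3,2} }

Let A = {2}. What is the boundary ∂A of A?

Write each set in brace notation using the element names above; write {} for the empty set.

open subsets of A: {}; so int(A) = {}
closure: X∖int(X∖A) = X∖{1,3} = {2}
∂A = {2} minus {} = {2}

{2}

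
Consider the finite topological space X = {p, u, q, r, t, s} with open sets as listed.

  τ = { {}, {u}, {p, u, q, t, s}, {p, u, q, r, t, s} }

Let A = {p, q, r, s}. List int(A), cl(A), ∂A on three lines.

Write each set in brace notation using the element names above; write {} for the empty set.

opens ⊆ A: {}; union → int = {}
complement {u, t}; its interior {u}; cl(A) = X∖{u} = {p, q, r, t, s}
boundary = {p, q, r, t, s} ∖ {} = {p, q, r, t, s}

int(A) = {}
cl(A)  = {p, q, r, t, s}
∂A     = {p, q, r, t, s}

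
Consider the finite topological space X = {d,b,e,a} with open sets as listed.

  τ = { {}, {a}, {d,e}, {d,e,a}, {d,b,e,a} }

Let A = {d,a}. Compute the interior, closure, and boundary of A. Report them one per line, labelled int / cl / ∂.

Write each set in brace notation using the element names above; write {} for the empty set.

int(A) = {a}
cl(A)  = {d,b,e,a}
∂A     = {d,b,e}

open subsets of A: {}, {a}; so int(A) = {a}
closure: X∖int(X∖A) = X∖{} = {d,b,e,a}
∂A = {d,b,e,a} minus {a} = {d,b,e}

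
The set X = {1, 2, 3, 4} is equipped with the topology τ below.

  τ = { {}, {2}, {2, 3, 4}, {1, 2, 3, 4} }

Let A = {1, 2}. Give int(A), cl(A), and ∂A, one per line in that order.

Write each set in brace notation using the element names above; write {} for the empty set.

int(A) = {2}
cl(A)  = {1, 2, 3, 4}
∂A     = {1, 3, 4}

interior: largest open inside A is {2} (from {}, {2})
cl via duality: int({3, 4}) = {}, so X∖{} = {1, 2, 3, 4}
cl∖int = {1, 3, 4}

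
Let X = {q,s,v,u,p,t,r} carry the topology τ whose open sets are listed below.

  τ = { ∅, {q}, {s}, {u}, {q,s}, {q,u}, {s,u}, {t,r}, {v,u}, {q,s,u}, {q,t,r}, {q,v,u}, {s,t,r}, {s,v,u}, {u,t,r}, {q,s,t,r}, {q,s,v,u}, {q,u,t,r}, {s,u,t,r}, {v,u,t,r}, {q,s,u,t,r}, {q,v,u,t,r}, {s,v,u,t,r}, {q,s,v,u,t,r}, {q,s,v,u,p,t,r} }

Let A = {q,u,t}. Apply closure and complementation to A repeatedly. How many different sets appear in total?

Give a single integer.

12

closure: X∖int(X∖A) = X∖{s} = {q,v,u,p,t,r}
Let k=closure and c=complement:
  1. A     = {q,u,t}
  2. kA    = {q,v,u,p,t,r}
  3. cA    = {s,v,p,r}
  4. ckA   = {s}
  5. kcA   = {s,v,p,t,r}
  6. kckA  = {s,p}
  7. ckcA  = {q,u}
  8. ckckA = {q,v,u,t,r}
  9. kckcA = {q,v,u,p}
  10. ckckcA = {s,t,r}
  11. kckckcA = {s,p,t,r}
  12. ckckckcA = {q,v,u}
— saturated at 12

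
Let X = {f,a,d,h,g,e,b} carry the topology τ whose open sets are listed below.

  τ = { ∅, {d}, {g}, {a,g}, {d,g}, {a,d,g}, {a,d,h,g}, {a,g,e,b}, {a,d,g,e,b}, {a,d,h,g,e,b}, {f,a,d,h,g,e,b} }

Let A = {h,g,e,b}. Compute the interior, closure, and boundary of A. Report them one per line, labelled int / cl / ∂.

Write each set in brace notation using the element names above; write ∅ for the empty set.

int(A) = {g}
cl(A)  = {f,a,h,g,e,b}
∂A     = {f,a,h,e,b}

interior: largest open inside A is {g} (from ∅, {g})
cl via duality: int({f,a,d}) = {d}, so X∖{d} = {f,a,h,g,e,b}
cl∖int = {f,a,h,e,b}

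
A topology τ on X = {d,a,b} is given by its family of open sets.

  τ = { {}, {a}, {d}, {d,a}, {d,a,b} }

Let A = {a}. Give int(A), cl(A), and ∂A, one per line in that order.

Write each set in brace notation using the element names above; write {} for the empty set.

open subsets of A: {}, {a}; so int(A) = {a}
closure: X∖int(X∖A) = X∖{d} = {a,b}
∂A = {a,b} minus {a} = {b}

int(A) = {a}
cl(A)  = {a,b}
∂A     = {b}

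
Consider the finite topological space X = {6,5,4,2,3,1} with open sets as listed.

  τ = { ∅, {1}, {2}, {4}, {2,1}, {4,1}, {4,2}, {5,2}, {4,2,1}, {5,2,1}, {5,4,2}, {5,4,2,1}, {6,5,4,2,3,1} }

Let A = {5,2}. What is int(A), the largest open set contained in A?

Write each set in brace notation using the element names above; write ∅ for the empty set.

U open, U⊆A: ∅, {2}, {5,2}. int(A) = ⋃ = {5,2}

{5,2}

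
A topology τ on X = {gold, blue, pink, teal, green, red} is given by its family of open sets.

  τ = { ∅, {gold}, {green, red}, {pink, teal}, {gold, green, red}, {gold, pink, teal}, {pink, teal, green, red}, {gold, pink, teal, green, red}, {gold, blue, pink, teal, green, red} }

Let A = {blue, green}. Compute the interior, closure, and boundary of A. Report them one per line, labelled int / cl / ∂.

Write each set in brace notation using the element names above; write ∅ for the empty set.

U open, U⊆A: ∅. int(A) = ⋃ = ∅
X∖A={gold, pink, teal, red}, int(X∖A)={gold, pink, teal}, hence cl(A)={blue, green, red}
∂A: remove int from cl → {blue, green, red}

int(A) = ∅
cl(A)  = {blue, green, red}
∂A     = {blue, green, red}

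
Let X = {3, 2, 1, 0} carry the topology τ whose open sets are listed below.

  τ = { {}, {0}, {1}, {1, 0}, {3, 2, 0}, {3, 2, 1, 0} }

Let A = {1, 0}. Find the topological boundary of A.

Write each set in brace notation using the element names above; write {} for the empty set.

{3, 2}

opens ⊆ A: {}, {1}, {0}, {1, 0}; union → int = {1, 0}
complement {3, 2}; its interior {}; cl(A) = X∖{} = {3, 2, 1, 0}
boundary = {3, 2, 1, 0} ∖ {1, 0} = {3, 2}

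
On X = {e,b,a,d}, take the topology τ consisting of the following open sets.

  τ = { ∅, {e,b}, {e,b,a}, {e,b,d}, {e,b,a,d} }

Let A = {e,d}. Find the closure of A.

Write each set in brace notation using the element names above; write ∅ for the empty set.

{e,b,a,d}

closure: X∖int(X∖A) = X∖∅ = {e,b,a,d}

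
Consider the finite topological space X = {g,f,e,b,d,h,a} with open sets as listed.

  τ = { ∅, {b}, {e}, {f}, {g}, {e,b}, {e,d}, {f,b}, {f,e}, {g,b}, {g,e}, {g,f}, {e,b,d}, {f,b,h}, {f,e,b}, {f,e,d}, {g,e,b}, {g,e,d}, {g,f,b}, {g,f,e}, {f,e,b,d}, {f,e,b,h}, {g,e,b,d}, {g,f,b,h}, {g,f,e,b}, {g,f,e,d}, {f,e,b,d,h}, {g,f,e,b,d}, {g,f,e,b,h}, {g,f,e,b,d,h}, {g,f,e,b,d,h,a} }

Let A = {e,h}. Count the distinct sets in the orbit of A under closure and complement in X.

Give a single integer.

10

X∖A={g,f,b,d,a}, int(X∖A)={g,f,b}, hence cl(A)={e,d,h,a}
Orbit (k=closure, c=complement):
  1. A     = {e,h}
  2. kA    = {e,d,h,a}
  3. cA    = {g,f,b,d,a}
  4. ckA   = {g,f,b}
  5. kcA   = {g,f,b,d,h,a}
  6. kckA  = {g,f,b,h,a}
  7. ckcA  = {e}
  8. ckckA = {e,d}
  9. kckcA = {e,d,a}
  10. ckckcA = {g,f,b,h}
(closed under both — stop)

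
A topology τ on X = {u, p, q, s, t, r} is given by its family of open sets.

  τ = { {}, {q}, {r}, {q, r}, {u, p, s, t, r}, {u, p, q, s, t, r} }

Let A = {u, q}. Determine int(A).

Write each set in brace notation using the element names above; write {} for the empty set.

{q}

open subsets of A: {}, {q}; so int(A) = {q}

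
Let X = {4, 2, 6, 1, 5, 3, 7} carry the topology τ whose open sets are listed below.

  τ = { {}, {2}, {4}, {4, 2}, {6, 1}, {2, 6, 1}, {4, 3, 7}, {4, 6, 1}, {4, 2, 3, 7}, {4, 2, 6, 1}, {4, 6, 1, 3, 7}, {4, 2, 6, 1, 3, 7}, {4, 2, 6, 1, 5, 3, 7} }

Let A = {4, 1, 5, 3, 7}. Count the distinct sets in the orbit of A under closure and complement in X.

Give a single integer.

10

closure: X∖int(X∖A) = X∖{2} = {4, 6, 1, 5, 3, 7}
Let k=closure and c=complement:
  1. A     = {4, 1, 5, 3, 7}
  2. kA    = {4, 6, 1, 5, 3, 7}
  3. cA    = {2, 6}
  4. ckA   = {2}
  5. kcA   = {2, 6, 1, 5}
  6. kckA  = {2, 5}
  7. ckcA  = {4, 3, 7}
  8. ckckA = {4, 6, 1, 3, 7}
  9. kckcA = {4, 5, 3, 7}
  10. ckckcA = {2, 6, 1}
— saturated at 10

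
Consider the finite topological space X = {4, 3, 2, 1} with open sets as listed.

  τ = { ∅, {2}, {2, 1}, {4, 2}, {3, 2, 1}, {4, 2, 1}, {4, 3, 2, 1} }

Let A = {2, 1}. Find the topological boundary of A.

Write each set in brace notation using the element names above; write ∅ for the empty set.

U open, U⊆A: ∅, {2}, {2, 1}. int(A) = ⋃ = {2, 1}
X∖A={4, 3}, int(X∖A)=∅, hence cl(A)={4, 3, 2, 1}
∂A: remove int from cl → {4, 3}

{4, 3}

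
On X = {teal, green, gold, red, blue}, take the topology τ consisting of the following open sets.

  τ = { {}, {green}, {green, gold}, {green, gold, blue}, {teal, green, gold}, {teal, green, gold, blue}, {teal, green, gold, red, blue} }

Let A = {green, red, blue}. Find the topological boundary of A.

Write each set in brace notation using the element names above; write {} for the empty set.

{teal, gold, red, blue}

interior: largest open inside A is {green} (from {}, {green})
cl via duality: int({teal, gold}) = {}, so X∖{} = {teal, green, gold, red, blue}
cl∖int = {teal, gold, red, blue}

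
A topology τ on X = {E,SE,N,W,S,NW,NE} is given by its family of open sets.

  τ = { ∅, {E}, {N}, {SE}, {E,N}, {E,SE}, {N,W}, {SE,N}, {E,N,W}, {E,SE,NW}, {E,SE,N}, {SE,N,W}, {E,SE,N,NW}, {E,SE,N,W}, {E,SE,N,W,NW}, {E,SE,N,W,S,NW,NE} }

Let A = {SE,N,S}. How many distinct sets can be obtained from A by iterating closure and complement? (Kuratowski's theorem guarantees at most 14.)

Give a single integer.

X∖A={E,W,NW,NE}, int(X∖A)={E}, hence cl(A)={SE,N,W,S,NW,NE}
Orbit (k=closure, c=complement):
  1. A     = {SE,N,S}
  2. kA    = {SE,N,W,S,NW,NE}
  3. cA    = {E,W,NW,NE}
  4. ckA   = {E}
  5. kcA   = {E,W,S,NW,NE}
  6. kckA  = {E,S,NW,NE}
  7. ckcA  = {SE,N}
  8. ckckA = {SE,N,W}
(closed under both — stop)

8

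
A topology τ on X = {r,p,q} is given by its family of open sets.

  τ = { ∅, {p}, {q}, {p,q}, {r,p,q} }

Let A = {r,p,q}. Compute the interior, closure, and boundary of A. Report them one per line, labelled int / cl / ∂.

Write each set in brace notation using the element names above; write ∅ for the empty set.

interior: largest open inside A is {r,p,q} (from ∅, {q}, {p}, {p,q}, {r,p,q})
cl via duality: int(∅) = ∅, so X∖∅ = {r,p,q}
cl∖int = ∅

int(A) = {r,p,q}
cl(A)  = {r,p,q}
∂A     = ∅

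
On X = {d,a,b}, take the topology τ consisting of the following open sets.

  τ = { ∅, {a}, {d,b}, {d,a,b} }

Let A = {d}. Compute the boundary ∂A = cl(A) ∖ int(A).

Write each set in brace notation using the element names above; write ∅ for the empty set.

opens ⊆ A: ∅; union → int = ∅
complement {a,b}; its interior {a}; cl(A) = X∖{a} = {d,b}
boundary = {d,b} ∖ ∅ = {d,b}

{d,b}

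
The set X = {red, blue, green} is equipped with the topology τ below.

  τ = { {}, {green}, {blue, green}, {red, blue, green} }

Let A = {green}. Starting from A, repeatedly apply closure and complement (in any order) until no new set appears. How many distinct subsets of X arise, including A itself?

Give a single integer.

complement {red, blue}; its interior {}; cl(A) = X∖{} = {red, blue, green}
With k = closure, c = complement:
  1. A     = {green}
  2. kA    = {red, blue, green}
  3. cA    = {red, blue}
  4. ckA   = {}
k, c of each give nothing new

4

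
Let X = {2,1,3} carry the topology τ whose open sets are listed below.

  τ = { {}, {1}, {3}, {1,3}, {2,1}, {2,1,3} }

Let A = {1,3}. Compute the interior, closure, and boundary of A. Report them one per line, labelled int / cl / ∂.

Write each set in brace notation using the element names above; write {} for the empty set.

int(A) = {1,3}
cl(A)  = {2,1,3}
∂A     = {2}

U open, U⊆A: {}, {3}, {1}, {1,3}. int(A) = ⋃ = {1,3}
X∖A={2}, int(X∖A)={}, hence cl(A)={2,1,3}
∂A: remove int from cl → {2}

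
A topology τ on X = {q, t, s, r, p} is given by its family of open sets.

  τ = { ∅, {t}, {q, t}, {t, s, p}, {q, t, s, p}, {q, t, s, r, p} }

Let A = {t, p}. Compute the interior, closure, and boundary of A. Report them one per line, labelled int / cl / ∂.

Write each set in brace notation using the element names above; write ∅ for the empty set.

int(A) = {t}
cl(A)  = {q, t, s, r, p}
∂A     = {q, s, r, p}

open subsets of A: ∅, {t}; so int(A) = {t}
closure: X∖int(X∖A) = X∖∅ = {q, t, s, r, p}
∂A = {q, t, s, r, p} minus {t} = {q, s, r, p}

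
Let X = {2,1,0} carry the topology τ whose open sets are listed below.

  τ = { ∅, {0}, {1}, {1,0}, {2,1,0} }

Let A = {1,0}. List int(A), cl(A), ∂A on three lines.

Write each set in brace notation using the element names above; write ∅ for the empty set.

interior: largest open inside A is {1,0} (from ∅, {0}, {1}, {1,0})
cl via duality: int({2}) = ∅, so X∖∅ = {2,1,0}
cl∖int = {2}

int(A) = {1,0}
cl(A)  = {2,1,0}
∂A     = {2}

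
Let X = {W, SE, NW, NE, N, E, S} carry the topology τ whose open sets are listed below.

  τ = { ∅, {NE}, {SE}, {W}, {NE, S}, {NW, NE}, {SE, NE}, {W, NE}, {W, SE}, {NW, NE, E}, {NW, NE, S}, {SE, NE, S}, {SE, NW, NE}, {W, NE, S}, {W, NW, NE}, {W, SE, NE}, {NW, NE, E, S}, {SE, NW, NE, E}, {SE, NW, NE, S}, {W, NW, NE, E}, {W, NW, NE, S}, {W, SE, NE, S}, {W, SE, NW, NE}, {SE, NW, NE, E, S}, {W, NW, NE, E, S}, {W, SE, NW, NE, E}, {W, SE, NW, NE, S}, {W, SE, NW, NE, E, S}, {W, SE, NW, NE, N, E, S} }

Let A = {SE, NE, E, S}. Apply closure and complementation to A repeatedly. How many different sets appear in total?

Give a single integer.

X∖A={W, NW, N}, int(X∖A)={W}, hence cl(A)={SE, NW, NE, N, E, S}
Orbit (k=closure, c=complement):
  1. A     = {SE, NE, E, S}
  2. kA    = {SE, NW, NE, N, E, S}
  3. cA    = {W, NW, N}
  4. ckA   = {W}
  5. kcA   = {W, NW, N, E}
  6. kckA  = {W, N}
  7. ckcA  = {SE, NE, S}
  8. ckckA = {SE, NW, NE, E, S}
(closed under both — stop)

8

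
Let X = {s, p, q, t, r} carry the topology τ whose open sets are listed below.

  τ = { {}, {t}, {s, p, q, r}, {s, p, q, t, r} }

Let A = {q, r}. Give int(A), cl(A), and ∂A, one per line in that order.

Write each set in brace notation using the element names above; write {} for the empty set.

int(A) = {}
cl(A)  = {s, p, q, r}
∂A     = {s, p, q, r}

U open, U⊆A: {}. int(A) = ⋃ = {}
X∖A={s, p, t}, int(X∖A)={t}, hence cl(A)={s, p, q, r}
∂A: remove int from cl → {s, p, q, r}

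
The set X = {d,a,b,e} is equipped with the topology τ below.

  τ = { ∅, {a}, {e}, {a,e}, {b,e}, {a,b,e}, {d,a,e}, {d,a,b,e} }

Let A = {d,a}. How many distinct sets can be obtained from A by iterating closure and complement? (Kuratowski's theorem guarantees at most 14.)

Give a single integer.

complement {b,e}; its interior {b,e}; cl(A) = X∖{b,e} = {d,a}
With k = closure, c = complement:
  1. A     = {d,a}
  2. cA    = {b,e}
  3. kcA   = {d,b,e}
  4. ckcA  = {a}
k, c of each give nothing new

4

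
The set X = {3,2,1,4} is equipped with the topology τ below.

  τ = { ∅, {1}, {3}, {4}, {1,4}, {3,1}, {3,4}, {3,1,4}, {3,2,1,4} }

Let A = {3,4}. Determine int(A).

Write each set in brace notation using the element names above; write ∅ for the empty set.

U open, U⊆A: ∅, {4}, {3}, {3,4}. int(A) = ⋃ = {3,4}

{3,4}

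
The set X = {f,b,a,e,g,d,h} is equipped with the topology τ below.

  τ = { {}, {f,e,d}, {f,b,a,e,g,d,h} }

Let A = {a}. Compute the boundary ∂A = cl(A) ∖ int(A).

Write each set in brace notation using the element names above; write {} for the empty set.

open subsets of A: {}; so int(A) = {}
closure: X∖int(X∖A) = X∖{f,e,d} = {b,a,g,h}
∂A = {b,a,g,h} minus {} = {b,a,g,h}

{b,a,g,h}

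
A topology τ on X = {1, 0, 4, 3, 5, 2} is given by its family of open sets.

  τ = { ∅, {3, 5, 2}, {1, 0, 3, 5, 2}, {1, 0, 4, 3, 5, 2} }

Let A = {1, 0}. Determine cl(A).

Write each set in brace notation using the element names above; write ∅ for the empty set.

cl via duality: int({4, 3, 5, 2}) = {3, 5, 2}, so X∖{3, 5, 2} = {1, 0, 4}

{1, 0, 4}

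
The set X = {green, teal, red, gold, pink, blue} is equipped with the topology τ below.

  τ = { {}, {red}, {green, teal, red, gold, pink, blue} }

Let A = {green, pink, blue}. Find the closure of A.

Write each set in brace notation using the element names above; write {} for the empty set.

{green, teal, gold, pink, blue}

X∖A={teal, red, gold}, int(X∖A)={red}, hence cl(A)={green, teal, gold, pink, blue}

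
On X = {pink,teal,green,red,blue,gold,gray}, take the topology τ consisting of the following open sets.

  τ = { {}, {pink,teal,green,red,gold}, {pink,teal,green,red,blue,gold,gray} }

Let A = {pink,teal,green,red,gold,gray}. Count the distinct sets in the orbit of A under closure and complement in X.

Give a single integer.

X∖A={blue}, int(X∖A)={}, hence cl(A)={pink,teal,green,red,blue,gold,gray}
Orbit (k=closure, c=complement):
  1. A     = {pink,teal,green,red,gold,gray}
  2. kA    = {pink,teal,green,red,blue,gold,gray}
  3. cA    = {blue}
  4. ckA   = {}
  5. kcA   = {blue,gray}
  6. ckcA  = {pink,teal,green,red,gold}
(closed under both — stop)

6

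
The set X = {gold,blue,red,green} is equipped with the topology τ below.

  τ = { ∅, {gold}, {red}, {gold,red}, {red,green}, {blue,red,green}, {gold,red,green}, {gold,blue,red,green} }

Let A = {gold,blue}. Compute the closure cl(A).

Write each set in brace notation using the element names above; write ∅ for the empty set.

{gold,blue}

closure: X∖int(X∖A) = X∖{red,green} = {gold,blue}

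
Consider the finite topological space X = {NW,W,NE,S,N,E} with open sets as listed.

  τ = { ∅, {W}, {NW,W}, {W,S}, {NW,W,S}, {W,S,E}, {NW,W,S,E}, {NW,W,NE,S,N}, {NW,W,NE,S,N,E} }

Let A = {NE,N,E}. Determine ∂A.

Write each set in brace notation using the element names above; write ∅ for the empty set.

open subsets of A: ∅; so int(A) = ∅
closure: X∖int(X∖A) = X∖{NW,W,S} = {NE,N,E}
∂A = {NE,N,E} minus ∅ = {NE,N,E}

{NE,N,E}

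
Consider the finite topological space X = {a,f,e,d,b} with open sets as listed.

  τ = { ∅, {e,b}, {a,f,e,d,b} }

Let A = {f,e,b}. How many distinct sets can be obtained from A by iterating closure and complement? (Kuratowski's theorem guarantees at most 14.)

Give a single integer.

complement {a,d}; its interior ∅; cl(A) = X∖∅ = {a,f,e,d,b}
With k = closure, c = complement:
  1. A     = {f,e,b}
  2. kA    = {a,f,e,d,b}
  3. cA    = {a,d}
  4. ckA   = ∅
  5. kcA   = {a,f,d}
  6. ckcA  = {e,b}
k, c of each give nothing new

6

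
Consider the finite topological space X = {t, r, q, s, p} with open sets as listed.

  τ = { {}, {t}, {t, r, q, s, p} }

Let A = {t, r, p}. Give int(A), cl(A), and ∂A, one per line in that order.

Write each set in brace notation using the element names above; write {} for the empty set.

open subsets of A: {}, {t}; so int(A) = {t}
closure: X∖int(X∖A) = X∖{} = {t, r, q, s, p}
∂A = {t, r, q, s, p} minus {t} = {r, q, s, p}

int(A) = {t}
cl(A)  = {t, r, q, s, p}
∂A     = {r, q, s, p}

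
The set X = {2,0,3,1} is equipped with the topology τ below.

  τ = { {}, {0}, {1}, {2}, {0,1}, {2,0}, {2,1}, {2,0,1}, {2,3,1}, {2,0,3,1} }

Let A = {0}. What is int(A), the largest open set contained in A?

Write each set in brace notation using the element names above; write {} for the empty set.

U open, U⊆A: {}, {0}. int(A) = ⋃ = {0}

{0}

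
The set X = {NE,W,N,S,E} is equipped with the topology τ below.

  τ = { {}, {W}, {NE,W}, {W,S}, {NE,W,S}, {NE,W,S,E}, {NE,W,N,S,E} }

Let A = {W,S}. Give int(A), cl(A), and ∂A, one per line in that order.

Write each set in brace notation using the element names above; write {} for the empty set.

int(A) = {W,S}
cl(A)  = {NE,W,N,S,E}
∂A     = {NE,N,E}

interior: largest open inside A is {W,S} (from {}, {W}, {W,S})
cl via duality: int({NE,N,E}) = {}, so X∖{} = {NE,W,N,S,E}
cl∖int = {NE,N,E}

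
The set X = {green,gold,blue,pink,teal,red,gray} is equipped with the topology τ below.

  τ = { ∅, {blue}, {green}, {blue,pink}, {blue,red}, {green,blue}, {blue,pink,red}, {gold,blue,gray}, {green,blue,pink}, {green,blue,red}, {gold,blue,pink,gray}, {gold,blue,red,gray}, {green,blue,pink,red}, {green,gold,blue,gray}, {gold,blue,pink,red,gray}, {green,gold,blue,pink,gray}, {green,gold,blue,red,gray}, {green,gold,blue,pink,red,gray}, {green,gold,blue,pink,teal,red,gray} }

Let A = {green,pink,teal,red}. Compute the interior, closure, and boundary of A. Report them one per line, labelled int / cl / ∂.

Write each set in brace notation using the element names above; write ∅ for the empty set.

interior: largest open inside A is {green} (from ∅, {green})
cl via duality: int({gold,blue,gray}) = {gold,blue,gray}, so X∖{gold,blue,gray} = {green,pink,teal,red}
cl∖int = {pink,teal,red}

int(A) = {green}
cl(A)  = {green,pink,teal,red}
∂A     = {pink,teal,red}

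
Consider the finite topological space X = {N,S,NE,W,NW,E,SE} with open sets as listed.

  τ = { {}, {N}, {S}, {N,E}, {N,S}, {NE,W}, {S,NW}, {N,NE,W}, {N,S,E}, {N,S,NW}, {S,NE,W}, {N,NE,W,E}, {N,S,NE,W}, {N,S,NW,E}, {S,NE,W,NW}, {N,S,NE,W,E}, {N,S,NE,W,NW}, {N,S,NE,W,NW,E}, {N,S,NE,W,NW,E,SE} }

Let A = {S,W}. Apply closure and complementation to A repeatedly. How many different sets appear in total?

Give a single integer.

12

complement {N,NE,NW,E,SE}; its interior {N,E}; cl(A) = X∖{N,E} = {S,NE,W,NW,SE}
With k = closure, c = complement:
  1. A     = {S,W}
  2. kA    = {S,NE,W,NW,SE}
  3. cA    = {N,NE,NW,E,SE}
  4. ckA   = {N,E}
  5. kcA   = {N,NE,W,NW,E,SE}
  6. kckA  = {N,E,SE}
  7. ckcA  = {S}
  8. ckckA = {S,NE,W,NW}
  9. kckcA = {S,NW,SE}
  10. ckckcA = {N,NE,W,E}
  11. kckckcA = {N,NE,W,E,SE}
  12. ckckckcA = {S,NW}
k, c of each give nothing new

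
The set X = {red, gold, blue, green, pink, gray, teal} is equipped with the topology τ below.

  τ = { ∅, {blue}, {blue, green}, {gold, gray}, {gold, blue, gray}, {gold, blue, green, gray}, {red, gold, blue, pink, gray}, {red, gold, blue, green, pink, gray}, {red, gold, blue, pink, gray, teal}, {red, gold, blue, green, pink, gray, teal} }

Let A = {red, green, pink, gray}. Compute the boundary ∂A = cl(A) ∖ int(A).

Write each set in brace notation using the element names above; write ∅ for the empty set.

{red, gold, green, pink, gray, teal}

U open, U⊆A: ∅. int(A) = ⋃ = ∅
X∖A={gold, blue, teal}, int(X∖A)={blue}, hence cl(A)={red, gold, green, pink, gray, teal}
∂A: remove int from cl → {red, gold, green, pink, gray, teal}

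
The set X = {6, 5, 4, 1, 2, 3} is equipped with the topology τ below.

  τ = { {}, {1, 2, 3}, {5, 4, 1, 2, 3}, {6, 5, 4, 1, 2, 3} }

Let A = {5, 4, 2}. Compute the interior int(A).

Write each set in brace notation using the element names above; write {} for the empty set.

{}

U open, U⊆A: {}. int(A) = ⋃ = {}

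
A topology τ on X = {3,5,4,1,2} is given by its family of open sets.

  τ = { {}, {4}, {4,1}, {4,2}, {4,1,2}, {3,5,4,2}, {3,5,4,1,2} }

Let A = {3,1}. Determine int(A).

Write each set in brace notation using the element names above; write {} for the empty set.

U open, U⊆A: {}. int(A) = ⋃ = {}

{}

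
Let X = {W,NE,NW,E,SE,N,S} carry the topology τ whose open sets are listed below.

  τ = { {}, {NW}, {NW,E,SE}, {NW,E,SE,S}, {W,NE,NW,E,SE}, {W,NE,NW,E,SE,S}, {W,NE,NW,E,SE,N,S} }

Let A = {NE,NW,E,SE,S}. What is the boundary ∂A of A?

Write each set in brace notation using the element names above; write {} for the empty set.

interior: largest open inside A is {NW,E,SE,S} (from {}, {NW}, {NW,E,SE}, {NW,E,SE,S})
cl via duality: int({W,N}) = {}, so X∖{} = {W,NE,NW,E,SE,N,S}
cl∖int = {W,NE,N}

{W,NE,N}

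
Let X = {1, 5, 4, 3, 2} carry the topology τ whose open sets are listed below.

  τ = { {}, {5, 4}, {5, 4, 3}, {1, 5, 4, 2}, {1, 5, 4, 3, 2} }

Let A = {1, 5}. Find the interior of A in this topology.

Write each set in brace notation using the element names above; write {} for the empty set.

{}

interior: largest open inside A is {} (from {})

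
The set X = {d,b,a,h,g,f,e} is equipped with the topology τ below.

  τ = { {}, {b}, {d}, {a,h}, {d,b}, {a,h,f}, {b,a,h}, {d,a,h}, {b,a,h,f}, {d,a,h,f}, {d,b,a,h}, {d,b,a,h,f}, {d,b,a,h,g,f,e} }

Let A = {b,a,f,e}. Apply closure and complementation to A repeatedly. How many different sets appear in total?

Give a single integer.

10

X∖A={d,h,g}, int(X∖A)={d}, hence cl(A)={b,a,h,g,f,e}
Orbit (k=closure, c=complement):
  1. A     = {b,a,f,e}
  2. kA    = {b,a,h,g,f,e}
  3. cA    = {d,h,g}
  4. ckA   = {d}
  5. kcA   = {d,a,h,g,f,e}
  6. kckA  = {d,g,e}
  7. ckcA  = {b}
  8. ckckA = {b,a,h,f}
  9. kckcA = {b,g,e}
  10. ckckcA = {d,a,h,f}
(closed under both — stop)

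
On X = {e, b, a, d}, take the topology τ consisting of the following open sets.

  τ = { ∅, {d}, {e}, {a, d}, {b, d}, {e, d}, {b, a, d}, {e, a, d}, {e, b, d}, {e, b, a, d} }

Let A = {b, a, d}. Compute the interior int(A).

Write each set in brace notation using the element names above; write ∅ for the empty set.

{b, a, d}

open subsets of A: ∅, {d}, {a, d}, {b, d}, {b, a, d}; so int(A) = {b, a, d}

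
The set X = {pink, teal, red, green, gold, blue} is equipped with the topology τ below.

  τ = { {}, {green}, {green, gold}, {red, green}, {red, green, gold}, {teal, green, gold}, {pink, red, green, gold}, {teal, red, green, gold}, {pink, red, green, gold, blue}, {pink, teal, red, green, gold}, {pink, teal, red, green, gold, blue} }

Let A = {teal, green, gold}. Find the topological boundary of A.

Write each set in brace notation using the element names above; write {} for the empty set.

U open, U⊆A: {}, {green}, {green, gold}, {teal, green, gold}. int(A) = ⋃ = {teal, green, gold}
X∖A={pink, red, blue}, int(X∖A)={}, hence cl(A)={pink, teal, red, green, gold, blue}
∂A: remove int from cl → {pink, red, blue}

{pink, red, blue}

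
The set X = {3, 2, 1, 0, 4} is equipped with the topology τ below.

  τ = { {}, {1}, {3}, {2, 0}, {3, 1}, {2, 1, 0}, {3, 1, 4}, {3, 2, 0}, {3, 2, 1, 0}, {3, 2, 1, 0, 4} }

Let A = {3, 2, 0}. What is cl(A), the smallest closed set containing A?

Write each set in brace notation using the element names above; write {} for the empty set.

closure: X∖int(X∖A) = X∖{1} = {3, 2, 0, 4}

{3, 2, 0, 4}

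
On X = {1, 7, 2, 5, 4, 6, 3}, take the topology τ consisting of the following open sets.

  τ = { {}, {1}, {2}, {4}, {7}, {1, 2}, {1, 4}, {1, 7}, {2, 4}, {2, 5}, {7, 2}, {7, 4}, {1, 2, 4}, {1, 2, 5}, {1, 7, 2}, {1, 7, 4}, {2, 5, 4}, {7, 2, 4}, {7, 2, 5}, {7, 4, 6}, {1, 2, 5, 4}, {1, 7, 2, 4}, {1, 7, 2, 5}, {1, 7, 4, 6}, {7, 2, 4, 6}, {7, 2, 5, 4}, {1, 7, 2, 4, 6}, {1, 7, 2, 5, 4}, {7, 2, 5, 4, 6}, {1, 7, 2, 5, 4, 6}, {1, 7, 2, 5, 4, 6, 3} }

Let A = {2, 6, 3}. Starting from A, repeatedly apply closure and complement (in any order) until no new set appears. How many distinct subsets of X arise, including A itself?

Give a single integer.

X∖A={1, 7, 5, 4}, int(X∖A)={1, 7, 4}, hence cl(A)={2, 5, 6, 3}
Orbit (k=closure, c=complement):
  1. A     = {2, 6, 3}
  2. kA    = {2, 5, 6, 3}
  3. cA    = {1, 7, 5, 4}
  4. ckA   = {1, 7, 4}
  5. kcA   = {1, 7, 5, 4, 6, 3}
  6. kckA  = {1, 7, 4, 6, 3}
  7. ckcA  = {2}
  8. ckckA = {2, 5}
  9. kckcA = {2, 5, 3}
  10. ckckcA = {1, 7, 4, 6}
(closed under both — stop)

10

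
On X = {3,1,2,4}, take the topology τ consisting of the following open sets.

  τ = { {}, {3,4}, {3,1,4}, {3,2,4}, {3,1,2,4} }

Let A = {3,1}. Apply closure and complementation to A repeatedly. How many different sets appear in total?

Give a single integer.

4

X∖A={2,4}, int(X∖A)={}, hence cl(A)={3,1,2,4}
Orbit (k=closure, c=complement):
  1. A     = {3,1}
  2. kA    = {3,1,2,4}
  3. cA    = {2,4}
  4. ckA   = {}
(closed under both — stop)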